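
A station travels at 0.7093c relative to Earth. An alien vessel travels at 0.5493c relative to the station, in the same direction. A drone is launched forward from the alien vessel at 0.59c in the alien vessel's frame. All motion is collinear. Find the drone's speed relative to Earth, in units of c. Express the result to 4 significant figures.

Apply u = (u'+v)/(1+u'v) twice. Drone in the station frame: (0.59+0.5493)/(1+0.59·0.5493) = 1.1393/1.324087 = 0.86044c.
That velocity, transformed to the rest frame of Earth: (0.86044+0.7093)/(1+0.86044·0.7093) = 1.56974/1.610310092 = 0.97481c.

0.9748c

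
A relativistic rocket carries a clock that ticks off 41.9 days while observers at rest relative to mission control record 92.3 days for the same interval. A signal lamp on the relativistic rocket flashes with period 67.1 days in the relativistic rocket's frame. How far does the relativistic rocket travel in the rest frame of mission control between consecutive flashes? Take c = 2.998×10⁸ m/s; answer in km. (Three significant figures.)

γ = Δt/Δτ = 92.3/41.9 = 2.20286.
β = √(1 − 1/γ²) = 0.89102. Lab-frame period = γτ = 2.20286×67.1 days = 147.81 days. Distance = βc × γτ = 0.89102 × 2.998×10⁸ m/s × 12770784 s = 3.4114×10^15 m = 3.41×10^12 km.

3.41×10^12 km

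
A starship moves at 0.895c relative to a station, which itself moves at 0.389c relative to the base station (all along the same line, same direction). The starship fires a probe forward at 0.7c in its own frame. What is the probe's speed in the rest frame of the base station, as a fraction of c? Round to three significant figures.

First combine the probe and starship (S''→S'): u₁ = (0.7 + 0.895)/(1 + 0.7×0.895) = 1.595/1.6265 = 0.98063.
Then combine with the station (S'→S): u = (0.98063 + 0.389)/(1 + 0.98063×0.389) = 1.36963/1.38146507 = 0.99143.

0.991c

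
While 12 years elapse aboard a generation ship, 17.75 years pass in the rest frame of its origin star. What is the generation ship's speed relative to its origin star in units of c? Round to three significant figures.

γ = Δt/Δτ = 17.75/12 = 1.4792.
β = √(1 − 1/γ²) = √(1 − 0.457032) = √0.542968 = 0.737.

0.737c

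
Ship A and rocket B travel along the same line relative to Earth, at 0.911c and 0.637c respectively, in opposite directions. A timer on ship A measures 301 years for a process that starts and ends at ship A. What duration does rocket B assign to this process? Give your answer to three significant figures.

1500 years

Transform ship A's velocity into rocket B's frame: (0.911 + 0.637)/(1 + 0.911·0.637) = 1.548/1.580307, so the relative speed is 0.97956c.
γ for this relative speed: γ = 1/√(1 − 0.959538) = 4.9714.
The clock on ship A records proper time, so rocket B measures Δt = γΔτ = 4.9714 × 301 = 1500 years.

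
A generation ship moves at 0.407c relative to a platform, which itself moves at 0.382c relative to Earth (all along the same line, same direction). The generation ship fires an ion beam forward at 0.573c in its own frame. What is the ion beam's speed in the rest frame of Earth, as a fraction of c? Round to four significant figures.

0.9027c

Apply u = (u'+v)/(1+u'v) twice. Ion beam in the platform frame: (0.573+0.407)/(1+0.573·0.407) = 0.98/1.233211 = 0.79467c.
That velocity, transformed to the rest frame of Earth: (0.79467+0.382)/(1+0.79467·0.382) = 1.17667/1.30356394 = 0.90266c.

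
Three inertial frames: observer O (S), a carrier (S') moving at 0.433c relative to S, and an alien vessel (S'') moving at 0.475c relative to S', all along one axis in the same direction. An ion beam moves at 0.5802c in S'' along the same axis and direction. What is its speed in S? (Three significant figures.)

0.928c

First combine the ion beam and alien vessel (S''→S'): u₁ = (0.5802 + 0.475)/(1 + 0.5802×0.475) = 1.0552/1.275595 = 0.82722.
Then combine with the carrier (S'→S): u = (0.82722 + 0.433)/(1 + 0.82722×0.433) = 1.26022/1.35818626 = 0.92787.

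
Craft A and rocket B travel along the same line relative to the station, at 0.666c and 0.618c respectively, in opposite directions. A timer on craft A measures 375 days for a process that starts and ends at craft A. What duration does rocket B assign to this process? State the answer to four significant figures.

902.6 days

The velocity of craft A relative to rocket B is (0.666 + 0.618)c / (1 + 0.666×0.618) = 0.90961c; relative speed 0.90961c.
At |u| = 0.90961c, γ = (1 − 0.82739)^(−1/2) = 2.4069.
The clock on craft A records proper time, so rocket B measures Δt = γΔτ = 2.4069 × 375 = 902.6 days.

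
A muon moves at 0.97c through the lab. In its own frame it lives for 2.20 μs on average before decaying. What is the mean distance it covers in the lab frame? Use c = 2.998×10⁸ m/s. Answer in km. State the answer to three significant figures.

γ = 1/√(1 − β²) = 1/√(1 − 0.9409) = 1/√0.0591 = 4.1135.
Lab-frame lifetime: Δt = γτ = 4.1135 × 2.20 μs = 9.0497 μs.
Distance: d = vΔt = 0.97 × 2.998×10⁸ m/s × 9.0497×10^-6 s = 2630 m = 2.63 km.

2.63 km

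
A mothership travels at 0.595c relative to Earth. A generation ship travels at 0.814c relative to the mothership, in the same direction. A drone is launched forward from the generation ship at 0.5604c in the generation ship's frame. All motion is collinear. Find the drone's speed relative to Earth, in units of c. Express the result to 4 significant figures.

First combine the drone and generation ship (S''→S'): u₁ = (0.5604 + 0.814)/(1 + 0.5604×0.814) = 1.3744/1.4561656 = 0.94385.
Then combine with the mothership (S'→S): u = (0.94385 + 0.595)/(1 + 0.94385×0.595) = 1.53885/1.56159075 = 0.98544.

0.9854c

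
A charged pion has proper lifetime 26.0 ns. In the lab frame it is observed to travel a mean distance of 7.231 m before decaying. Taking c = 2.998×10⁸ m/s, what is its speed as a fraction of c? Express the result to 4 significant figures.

0.6801c

d = βγcτ ⇒ βγ = d/(cτ) = 7.231 m / (7.7948 m) = 0.92767.
β = (βγ)/√(1+(βγ)²) = 0.92767/√1.860572 = 0.6801.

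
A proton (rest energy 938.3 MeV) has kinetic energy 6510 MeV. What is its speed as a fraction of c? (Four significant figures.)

γ = 1 + K/(mc²) = 1 + 6510/938.3 = 7.9381.
β = √(1 − 1/γ²) = √(1 − 0.0158696) = √0.9841304 = 0.9920.

0.9920c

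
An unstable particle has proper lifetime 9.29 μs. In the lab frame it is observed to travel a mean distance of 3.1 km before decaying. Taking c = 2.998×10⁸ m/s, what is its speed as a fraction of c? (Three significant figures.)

Let x = d/(cτ) = 3100 m / (2.998×10⁸ m/s × 9.290×10^-6 s) = 1.113. Since d = βγcτ, x = βγ = β/√(1−β²).
Solving: β² = x²/(1+x²) = 1.23877/2.23877 = 0.553326, so β = 0.744.

0.744c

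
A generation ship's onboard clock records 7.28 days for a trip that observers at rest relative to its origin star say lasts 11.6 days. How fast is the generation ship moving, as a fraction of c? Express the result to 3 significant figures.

γ = Δt/Δτ = 11.6/7.28 = 1.5934.
β = √(1 − 1/γ²) = √(1 − 0.393868) = √0.606132 = 0.779.

0.779c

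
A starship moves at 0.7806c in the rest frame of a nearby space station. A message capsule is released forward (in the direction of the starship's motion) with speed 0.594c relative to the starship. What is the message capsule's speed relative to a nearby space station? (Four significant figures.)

0.9391c

Relativistic velocity addition: u = (u' + v)/(1 + u'v/c²), with u' = 0.594c and v = 0.7806c.
Numerator: 0.594 + 0.7806 = 1.3746. Denominator: 1 + (0.594)(0.7806) = 1.4636764.
u = 1.3746/1.4636764 = 0.93914, so the speed is 0.9391c.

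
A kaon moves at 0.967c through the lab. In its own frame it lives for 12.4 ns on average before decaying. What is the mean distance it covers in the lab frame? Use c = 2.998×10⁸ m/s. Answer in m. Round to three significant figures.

14.1 m

γ = 1/√(1 − β²) = 1/√(1 − 0.935089) = 1/√0.064911 = 1/0.254776 = 3.925.
Lab-frame lifetime: Δt = γτ = 3.925 × 12.4 ns = 48.67 ns.
Distance: d = vΔt = 0.967 × 2.998×10⁸ m/s × 4.8670×10^-8 s = 14.1 m.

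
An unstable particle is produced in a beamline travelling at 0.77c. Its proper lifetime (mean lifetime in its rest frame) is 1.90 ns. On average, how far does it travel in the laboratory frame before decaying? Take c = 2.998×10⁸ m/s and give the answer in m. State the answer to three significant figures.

With β = 0.77, γ = 1/√(1 − 0.77²) = 1/√0.4071 = 1.5673.
Lab-frame lifetime: Δt = γτ = 1.5673 × 1.90 ns = 2.9779 ns.
Distance: d = vΔt = 0.77 × 2.998×10⁸ m/s × 2.9779×10^-9 s = 0.687 m.

0.687 m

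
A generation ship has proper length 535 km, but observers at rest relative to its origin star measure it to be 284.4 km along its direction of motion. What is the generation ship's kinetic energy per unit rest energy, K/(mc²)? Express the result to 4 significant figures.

γ = L₀/L = 535/284.4 = 1.88115.
K/(mc²) = γ − 1 = 1.88115 − 1 = 0.8812.

0.8812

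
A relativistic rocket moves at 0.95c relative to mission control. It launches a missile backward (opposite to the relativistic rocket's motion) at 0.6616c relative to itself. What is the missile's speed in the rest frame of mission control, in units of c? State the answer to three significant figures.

Relativistic velocity addition: u = (u' + v)/(1 + u'v/c²), with u' = −0.6616c and v = 0.95c.
Numerator: −0.6616 + 0.95 = 0.2884. Denominator: 1 + (−0.6616)(0.95) = 0.37148.
u = 0.2884/0.37148 = 0.77635, so the speed is 0.776c.

0.776c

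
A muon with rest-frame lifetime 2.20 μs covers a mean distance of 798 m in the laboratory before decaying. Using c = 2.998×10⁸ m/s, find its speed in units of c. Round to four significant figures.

Lab distance = (lab lifetime)·v = γτ·βc, so βγ = d/(cτ) = 798.0/(2.998×10⁸ × 2.200×10^-6) = 1.2099.
With βγ = 1.2099: γ² = 1 + (βγ)² = 2.46386, and β = (βγ)/γ = 1.2099/1.56967 = 0.7708.

0.7708c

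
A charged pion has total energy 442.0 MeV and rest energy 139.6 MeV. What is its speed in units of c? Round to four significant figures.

Total energy E = γmc² gives γ = 442.0/139.6 = 3.1662.
Hence β = √(1 − 1/γ²) = √(1 − 0.0997524) = √0.9002476 = 0.9488.

0.9488c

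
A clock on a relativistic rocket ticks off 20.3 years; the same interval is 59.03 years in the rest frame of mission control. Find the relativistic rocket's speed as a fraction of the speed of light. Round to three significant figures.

γ = Δt/Δτ = 59.03/20.3 = 2.9079.
β = √(1 − 1/γ²) = √(1 − 0.118261) = √0.881739 = 0.939.

0.939c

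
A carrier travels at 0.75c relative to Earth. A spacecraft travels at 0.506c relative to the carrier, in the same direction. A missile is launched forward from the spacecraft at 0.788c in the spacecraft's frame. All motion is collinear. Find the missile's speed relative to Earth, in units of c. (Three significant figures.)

0.989c

Apply u = (u'+v)/(1+u'v) twice. Missile in the carrier frame: (0.788+0.506)/(1+0.788·0.506) = 1.294/1.398728 = 0.92513c.
That velocity, transformed to the rest frame of Earth: (0.92513+0.75)/(1+0.92513·0.75) = 1.67513/1.6938475 = 0.98895c.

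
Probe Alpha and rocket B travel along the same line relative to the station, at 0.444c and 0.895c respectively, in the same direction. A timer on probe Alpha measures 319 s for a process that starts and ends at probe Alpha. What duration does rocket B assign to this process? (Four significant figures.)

Speed of probe Alpha in rocket B's frame: u = (v_A − v_B)/(1 − v_A v_B/c²) = (0.444 − 0.895)/(1 − 0.444×0.895) = −0.451/0.60262 = −0.7484; |u| = 0.7484c.
At |u| = 0.7484c, γ = (1 − 0.560103)^(−1/2) = 1.5077.
The clock on probe Alpha records proper time, so rocket B measures Δt = γΔτ = 1.5077 × 319 = 481.0 s.

481.0 s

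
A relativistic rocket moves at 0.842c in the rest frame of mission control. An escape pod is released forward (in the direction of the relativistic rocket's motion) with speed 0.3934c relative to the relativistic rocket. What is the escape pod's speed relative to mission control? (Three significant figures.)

Relativistic velocity addition: u = (u' + v)/(1 + u'v/c²), with u' = 0.3934c and v = 0.842c.
Numerator: 0.3934 + 0.842 = 1.2354. Denominator: 1 + (0.3934)(0.842) = 1.3312428.
u = 1.2354/1.3312428 = 0.92801, so the speed is 0.928c.

0.928c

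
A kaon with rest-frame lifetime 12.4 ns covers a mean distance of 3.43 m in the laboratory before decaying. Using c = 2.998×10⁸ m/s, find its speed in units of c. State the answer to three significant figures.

Lab distance = (lab lifetime)·v = γτ·βc, so βγ = d/(cτ) = 3.430/(2.998×10⁸ × 1.240×10^-8) = 0.92266.
With βγ = 0.92266: γ² = 1 + (βγ)² = 1.851301, and β = (βγ)/γ = 0.92266/1.36063 = 0.678.

0.678c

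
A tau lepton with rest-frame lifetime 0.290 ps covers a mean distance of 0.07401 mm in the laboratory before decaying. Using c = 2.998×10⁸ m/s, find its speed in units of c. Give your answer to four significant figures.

Let x = d/(cτ) = 7.401×10^-5 m / (2.998×10⁸ m/s × 2.900×10^-13 s) = 0.85126. Since d = βγcτ, x = βγ = β/√(1−β²).
Solving: β² = x²/(1+x²) = 0.724644/1.724644 = 0.42017, so β = 0.6482.

0.6482c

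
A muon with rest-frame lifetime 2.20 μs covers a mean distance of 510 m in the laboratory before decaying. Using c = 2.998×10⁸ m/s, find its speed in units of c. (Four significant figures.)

d = βγcτ ⇒ βγ = d/(cτ) = 510.0 m / (659.56 m) = 0.77324.
β = (βγ)/√(1+(βγ)²) = 0.77324/√1.5979 = 0.6117.

0.6117c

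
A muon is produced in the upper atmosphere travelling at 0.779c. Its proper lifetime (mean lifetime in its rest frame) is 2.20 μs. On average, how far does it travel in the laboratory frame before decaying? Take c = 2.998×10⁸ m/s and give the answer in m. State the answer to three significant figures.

With β = 0.779, γ = 1/√(1 − 0.779²) = 1/√0.393159 = 1.5948.
Lab-frame lifetime: Δt = γτ = 1.5948 × 2.20 μs = 3.5086 μs.
Distance: d = vΔt = 0.779 × 2.998×10⁸ m/s × 3.5086×10^-6 s = 819 m.

819 m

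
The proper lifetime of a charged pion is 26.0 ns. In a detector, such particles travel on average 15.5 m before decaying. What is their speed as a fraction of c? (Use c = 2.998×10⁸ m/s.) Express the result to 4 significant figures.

Let x = d/(cτ) = 15.50 m / (2.998×10⁸ m/s × 2.600×10^-8 s) = 1.9885. Since d = βγcτ, x = βγ = β/√(1−β²).
Solving: β² = x²/(1+x²) = 3.95413/4.95413 = 0.798148, so β = 0.8934.

0.8934c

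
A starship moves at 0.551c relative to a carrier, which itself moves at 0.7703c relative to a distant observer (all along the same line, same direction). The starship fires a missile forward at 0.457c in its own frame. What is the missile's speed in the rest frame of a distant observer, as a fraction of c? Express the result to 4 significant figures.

First combine the missile and starship (S''→S'): u₁ = (0.457 + 0.551)/(1 + 0.457×0.551) = 1.008/1.251807 = 0.80524.
Then combine with the carrier (S'→S): u = (0.80524 + 0.7703)/(1 + 0.80524×0.7703) = 1.57554/1.620276372 = 0.97239.

0.9724c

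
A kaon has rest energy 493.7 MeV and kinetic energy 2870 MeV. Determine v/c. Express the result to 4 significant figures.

K = (γ−1)mc², so γ = 1 + 2870/493.7 = 6.8132.
Then v/c = √(1 − γ⁻²) = √(1 − 0.0215426) = √0.9784574 = 0.9892.

0.9892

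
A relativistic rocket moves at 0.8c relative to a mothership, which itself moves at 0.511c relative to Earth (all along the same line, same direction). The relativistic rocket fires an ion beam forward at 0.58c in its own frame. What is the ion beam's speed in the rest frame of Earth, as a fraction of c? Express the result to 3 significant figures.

0.981c

Apply u = (u'+v)/(1+u'v) twice. Ion beam in the mothership frame: (0.58+0.8)/(1+0.58·0.8) = 1.38/1.464 = 0.94262c.
That velocity, transformed to the rest frame of Earth: (0.94262+0.511)/(1+0.94262·0.511) = 1.45362/1.48167882 = 0.98106c.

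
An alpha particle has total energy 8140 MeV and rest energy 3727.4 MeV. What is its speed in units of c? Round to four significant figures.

γ = E/(mc²) = 8140/3727.4 = 2.1838.
β = √(1 − 1/γ²) = √(1 − 0.209688) = √0.790312 = 0.8890.

0.8890c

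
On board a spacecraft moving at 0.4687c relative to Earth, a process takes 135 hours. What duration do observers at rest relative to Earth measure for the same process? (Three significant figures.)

With β = 0.4687, γ = 1/√(1 − 0.4687²) = 1/√0.78032031 = 1.132.
Time dilation: Δt = γ·Δτ = 1.132 × 135 = 153 hours.

153 hours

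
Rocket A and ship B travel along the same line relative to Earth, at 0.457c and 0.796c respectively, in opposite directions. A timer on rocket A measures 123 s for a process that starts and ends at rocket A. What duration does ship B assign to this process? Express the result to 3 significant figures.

The velocity of rocket A relative to ship B is (0.457 + 0.796)c / (1 + 0.457×0.796) = 0.91878c; relative speed 0.91878c.
At |u| = 0.91878c, γ = (1 − 0.844157)^(−1/2) = 2.5331.
The clock on rocket A records proper time, so ship B measures Δt = γΔτ = 2.5331 × 123 = 312 s.

312 s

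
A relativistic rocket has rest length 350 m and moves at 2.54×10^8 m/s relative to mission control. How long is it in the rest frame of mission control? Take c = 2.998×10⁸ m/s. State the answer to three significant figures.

186 m

β = v/c = (2.54×10^8 m/s)/(2.998×10⁸ m/s) = 0.847231.
β² = 0.7178004, so γ = 1/√0.2821996 = 1.8824.
Along the direction of motion the measured length is L₀/γ = 350/1.8824 = 186 m.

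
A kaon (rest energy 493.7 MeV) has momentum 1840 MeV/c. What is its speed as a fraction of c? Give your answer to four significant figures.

0.9658c

βγ = pc/(mc²) = 1840/493.7 = 3.727.
Since γ² = 1 + (βγ)² = 14.8905, γ = √14.8905 = 3.85882, and β = (βγ)/γ = 3.727/3.85882 = 0.9658.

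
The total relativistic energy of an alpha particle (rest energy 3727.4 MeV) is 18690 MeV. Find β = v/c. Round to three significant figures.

γ = E/(mc²) = 18690/3727.4 = 5.0142.
β = √(1 − 1/γ²) = √(1 − 0.0397738) = √0.9602262 = 0.980.

0.980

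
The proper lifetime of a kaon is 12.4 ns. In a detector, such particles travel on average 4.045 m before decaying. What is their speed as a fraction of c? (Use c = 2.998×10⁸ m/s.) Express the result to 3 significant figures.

0.736c

d = βγcτ ⇒ βγ = d/(cτ) = 4.045 m / (3.71752 m) = 1.0881.
β = (βγ)/√(1+(βγ)²) = 1.0881/√2.18396 = 0.736.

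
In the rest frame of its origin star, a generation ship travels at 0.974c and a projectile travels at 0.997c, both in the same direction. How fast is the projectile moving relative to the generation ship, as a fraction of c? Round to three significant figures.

0.795c

Transform to the generation ship's frame: u' = (u − v)/(1 − uv/c²).
u' = (0.997 − 0.974)/(1 − 0.997×0.974) = 0.023/0.028922 = 0.79524.
Speed in the generation ship's frame: 0.795c (in the same direction).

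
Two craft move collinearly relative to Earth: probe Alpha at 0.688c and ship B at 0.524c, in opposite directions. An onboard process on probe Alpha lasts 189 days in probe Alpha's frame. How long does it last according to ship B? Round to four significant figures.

The velocity of probe Alpha relative to ship B is (0.688 + 0.524)c / (1 + 0.688×0.524) = 0.89084c; relative speed 0.89084c.
γ for this relative speed: γ = 1/√(1 − 0.793596) = 2.2011.
Probe Alpha's interval is proper; time dilation gives Δt_B = γΔτ = 2.2011 × 189 days = 416.0 days.

416.0 days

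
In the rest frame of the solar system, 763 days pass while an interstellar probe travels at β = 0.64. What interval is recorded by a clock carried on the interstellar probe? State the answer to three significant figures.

586 days

Lorentz factor: γ = (1 − 0.4096)^(−1/2) = 1.3014.
The interstellar probe's clock runs slow as seen from the solar system, so Δτ = Δt/γ = 763/1.3014 = 586 days.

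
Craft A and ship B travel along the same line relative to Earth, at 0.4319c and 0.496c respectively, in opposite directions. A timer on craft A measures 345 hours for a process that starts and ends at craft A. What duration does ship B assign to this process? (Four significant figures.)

Speed of craft A in ship B's frame: u = (v_A + v_B)/(1 + v_A v_B/c²) = (0.4319 + 0.496)/(1 + 0.4319×0.496) = 0.9279/1.2142224 = 0.76419; |u| = 0.76419c.
At |u| = 0.76419c, γ = (1 − 0.583986)^(−1/2) = 1.5504.
Craft A's interval is proper; time dilation gives Δt_B = γΔτ = 1.5504 × 345 hours = 534.9 hours.

534.9 hours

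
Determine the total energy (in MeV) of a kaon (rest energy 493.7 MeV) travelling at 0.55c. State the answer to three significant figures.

591 MeV

γ = 1/√(1 − β²) = 1/√(1 − 0.3025) = 1/√0.6975 = 1/0.835165 = 1.1974.
Total energy: E = γmc² = 1.1974 × 493.7 MeV = 591 MeV.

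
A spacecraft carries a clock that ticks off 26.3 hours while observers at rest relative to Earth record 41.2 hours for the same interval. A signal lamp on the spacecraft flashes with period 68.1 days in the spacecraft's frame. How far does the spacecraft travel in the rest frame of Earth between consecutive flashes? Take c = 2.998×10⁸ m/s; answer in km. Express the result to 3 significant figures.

2.13×10^12 km

From Δt = γΔτ: γ = 41.2/26.3 = 1.56654.
β = √(1 − 1/γ²) = 0.76975. Lab-frame period = γτ = 1.56654×68.1 days = 106.68 days. Distance = βc × γτ = 0.76975 × 2.998×10⁸ m/s × 9217152 s = 2.1271×10^15 m = 2.13×10^12 km.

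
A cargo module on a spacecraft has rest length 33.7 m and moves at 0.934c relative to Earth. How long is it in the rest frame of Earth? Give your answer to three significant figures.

12.0 m

With β = 0.934, γ = 1/√(1 − 0.934²) = 1/√0.127644 = 2.799.
Length contraction: L = L₀/γ = 33.7/2.799 = 12.0 m.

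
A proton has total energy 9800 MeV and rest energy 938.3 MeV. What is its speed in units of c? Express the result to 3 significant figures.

Total energy E = γmc² gives γ = 9800/938.3 = 10.444.
Hence β = √(1 − 1/γ²) = √(1 − 0.00916782) = √0.99083218 = 0.995.

0.995c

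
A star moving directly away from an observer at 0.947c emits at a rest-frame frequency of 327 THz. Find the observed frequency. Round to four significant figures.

Relativistic Doppler (source moving away): f_obs = f_src · √((1−β)/(1+β)).
With β = 0.947: factor = √(0.053/1.947) = 0.16499.
f_obs = 327 × 0.16499 = 53.95 THz.

53.95 THz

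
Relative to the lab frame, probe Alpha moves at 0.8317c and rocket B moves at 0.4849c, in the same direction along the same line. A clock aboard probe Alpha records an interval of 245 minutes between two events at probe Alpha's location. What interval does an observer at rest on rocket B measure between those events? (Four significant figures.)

Speed of probe Alpha in rocket B's frame: u = (v_A − v_B)/(1 − v_A v_B/c²) = (0.8317 − 0.4849)/(1 − 0.8317×0.4849) = 0.3468/0.59670867 = 0.58119; |u| = 0.58119c.
γ for this relative speed: γ = 1/√(1 − 0.337782) = 1.2289.
The clock on probe Alpha records proper time, so rocket B measures Δt = γΔτ = 1.2289 × 245 = 301.1 minutes.

301.1 minutes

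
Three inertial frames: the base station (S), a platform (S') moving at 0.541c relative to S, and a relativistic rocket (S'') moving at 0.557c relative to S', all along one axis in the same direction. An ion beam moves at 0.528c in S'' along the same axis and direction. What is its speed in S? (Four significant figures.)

First combine the ion beam and relativistic rocket (S''→S'): u₁ = (0.528 + 0.557)/(1 + 0.528×0.557) = 1.085/1.294096 = 0.83842.
Then combine with the platform (S'→S): u = (0.83842 + 0.541)/(1 + 0.83842×0.541) = 1.37942/1.45358522 = 0.94898.

0.9490c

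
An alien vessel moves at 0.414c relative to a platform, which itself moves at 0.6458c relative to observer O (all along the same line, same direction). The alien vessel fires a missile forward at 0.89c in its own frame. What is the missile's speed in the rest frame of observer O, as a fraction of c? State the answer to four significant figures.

Compose velocities in two stages. Stage 1 (into S'): u₁ = (0.89+0.414)/(1+0.89×0.414) = 0.9529.
Stage 2 (into S): u = (0.9529+0.6458)/(1+0.9529×0.6458) = 0.98967, so the speed is 0.9897c.

0.9897c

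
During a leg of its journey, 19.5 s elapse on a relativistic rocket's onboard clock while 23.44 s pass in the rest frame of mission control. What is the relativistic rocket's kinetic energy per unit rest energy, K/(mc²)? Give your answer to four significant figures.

0.2021

The time-dilation ratio gives γ = 23.44/19.5 = 1.20205.
K/(mc²) = γ − 1 = 1.20205 − 1 = 0.2021.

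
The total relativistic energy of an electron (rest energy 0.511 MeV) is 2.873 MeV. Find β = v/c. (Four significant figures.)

Total energy E = γmc² gives γ = 2.873/0.511 = 5.6223.
Hence β = √(1 − 1/γ²) = √(1 − 0.0316353) = √0.9683647 = 0.9841.

0.9841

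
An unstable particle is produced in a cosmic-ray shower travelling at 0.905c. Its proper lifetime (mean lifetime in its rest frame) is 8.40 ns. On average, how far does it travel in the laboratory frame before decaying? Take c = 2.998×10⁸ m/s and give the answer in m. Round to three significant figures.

5.36 m

With β = 0.905, γ = 1/√(1 − 0.905²) = 1/√0.180975 = 2.3507.
Lab-frame lifetime: Δt = γτ = 2.3507 × 8.40 ns = 19.746 ns.
Distance: d = vΔt = 0.905 × 2.998×10⁸ m/s × 1.9746×10^-8 s = 5.36 m.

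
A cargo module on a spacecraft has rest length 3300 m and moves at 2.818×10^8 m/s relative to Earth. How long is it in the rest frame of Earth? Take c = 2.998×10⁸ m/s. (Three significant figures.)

β = v/c = (2.818×10^8 m/s)/(2.998×10⁸ m/s) = 0.93996.
With β = 0.93996, γ = 1/√(1 − 0.93996²) = 1/√0.1164751984 = 2.9301.
Length contraction: L = L₀/γ = 3300/2.9301 = 1130 m.

1130 m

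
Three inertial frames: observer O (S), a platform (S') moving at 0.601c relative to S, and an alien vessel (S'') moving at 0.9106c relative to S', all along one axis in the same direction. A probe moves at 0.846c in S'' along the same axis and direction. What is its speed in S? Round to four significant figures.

0.9981c

Apply u = (u'+v)/(1+u'v) twice. Probe in the platform frame: (0.846+0.9106)/(1+0.846·0.9106) = 1.7566/1.7703676 = 0.99222c.
That velocity, transformed to the rest frame of observer O: (0.99222+0.601)/(1+0.99222·0.601) = 1.59322/1.59632422 = 0.99806c.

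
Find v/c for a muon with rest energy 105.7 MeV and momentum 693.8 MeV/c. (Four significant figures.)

0.9886

pc/(mc²) = 693.8/105.7 = 6.5639 = βγ = β/√(1−β²).
So β² = x²/(1 + x²) with x = 6.5639: x² = 43.0848, β² = 43.0848/44.0848 = 0.977316, β = 0.9886.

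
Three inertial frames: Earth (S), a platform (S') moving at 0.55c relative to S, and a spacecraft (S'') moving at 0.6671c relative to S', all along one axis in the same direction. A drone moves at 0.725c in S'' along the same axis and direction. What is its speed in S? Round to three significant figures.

Apply u = (u'+v)/(1+u'v) twice. Drone in the platform frame: (0.725+0.6671)/(1+0.725·0.6671) = 1.3921/1.4836475 = 0.9383c.
That velocity, transformed to the rest frame of Earth: (0.9383+0.55)/(1+0.9383·0.55) = 1.4883/1.516065 = 0.98169c.

0.982c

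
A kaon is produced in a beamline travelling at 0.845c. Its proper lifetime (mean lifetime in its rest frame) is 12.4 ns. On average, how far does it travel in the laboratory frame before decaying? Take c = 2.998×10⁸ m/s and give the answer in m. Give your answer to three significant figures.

Lorentz factor: γ = (1 − 0.714025)^(−1/2) = 1.87.
Lab-frame lifetime: Δt = γτ = 1.87 × 12.4 ns = 23.188 ns.
Distance: d = vΔt = 0.845 × 2.998×10⁸ m/s × 2.3188×10^-8 s = 5.87 m.

5.87 m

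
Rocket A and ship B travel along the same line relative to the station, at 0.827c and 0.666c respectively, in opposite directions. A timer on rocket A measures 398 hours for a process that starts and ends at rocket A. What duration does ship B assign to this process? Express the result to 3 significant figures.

1470 hours

Speed of rocket A in ship B's frame: u = (v_A + v_B)/(1 + v_A v_B/c²) = (0.827 + 0.666)/(1 + 0.827×0.666) = 1.493/1.550782 = 0.96274; |u| = 0.96274c.
At |u| = 0.96274c, γ = (1 − 0.926868)^(−1/2) = 3.6978.
Rocket A's interval is proper; time dilation gives Δt_B = γΔτ = 3.6978 × 398 hours = 1470 hours.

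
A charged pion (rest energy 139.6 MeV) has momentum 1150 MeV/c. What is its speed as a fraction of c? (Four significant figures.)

pc/(mc²) = 1150/139.6 = 8.2378 = βγ = β/√(1−β²).
So β² = x²/(1 + x²) with x = 8.2378: x² = 67.8613, β² = 67.8613/68.8613 = 0.985478, β = 0.9927.

0.9927c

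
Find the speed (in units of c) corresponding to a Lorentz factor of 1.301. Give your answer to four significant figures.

β = √(1 − 1/γ²) = √(1 − 1/1.692601) = √0.409193 = 0.6397.

0.6397c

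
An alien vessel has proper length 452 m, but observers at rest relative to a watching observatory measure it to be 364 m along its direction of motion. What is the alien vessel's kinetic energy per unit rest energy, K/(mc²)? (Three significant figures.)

From L = L₀/γ: γ = 452/364 = 1.24176.
Since K = (γ−1)mc², K/(mc²) = 1.24176 − 1 = 0.242.

0.242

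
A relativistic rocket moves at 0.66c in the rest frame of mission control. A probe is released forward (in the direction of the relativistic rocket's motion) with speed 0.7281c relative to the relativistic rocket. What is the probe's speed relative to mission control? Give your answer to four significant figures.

In units of c, u = (u' + v)/(1 + u'v) with u' = 0.7281 and v = 0.66.
Numerator: 0.7281 + 0.66 = 1.3881. Denominator: 1 + (0.7281)(0.66) = 1.480546.
u = 1.3881/1.480546 = 0.93756, so the speed is 0.9376c.

0.9376c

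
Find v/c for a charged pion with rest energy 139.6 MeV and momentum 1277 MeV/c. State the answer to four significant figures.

pc/(mc²) = 1277/139.6 = 9.1476 = βγ = β/√(1−β²).
So β² = x²/(1 + x²) with x = 9.1476: x² = 83.6786, β² = 83.6786/84.6786 = 0.988191, β = 0.9941.

0.9941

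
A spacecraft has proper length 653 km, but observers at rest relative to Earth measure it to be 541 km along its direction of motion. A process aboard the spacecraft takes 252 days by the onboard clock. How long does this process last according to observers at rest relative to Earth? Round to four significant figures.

304.2 days

Length contraction gives γ = L₀/L = 653/541 = 1.20702.
Δt = γΔτ = 1.20702 × 252 = 304.2 days.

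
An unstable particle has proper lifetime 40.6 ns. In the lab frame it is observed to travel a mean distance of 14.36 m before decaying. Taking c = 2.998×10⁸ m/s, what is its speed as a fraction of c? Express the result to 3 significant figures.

d = βγcτ ⇒ βγ = d/(cτ) = 14.36 m / (12.17188 m) = 1.1798.
β = (βγ)/√(1+(βγ)²) = 1.1798/√2.39193 = 0.763.

0.763c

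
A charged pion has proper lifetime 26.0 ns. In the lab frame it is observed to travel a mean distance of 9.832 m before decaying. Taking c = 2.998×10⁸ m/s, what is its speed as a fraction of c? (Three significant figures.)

d = βγcτ ⇒ βγ = d/(cτ) = 9.832 m / (7.7948 m) = 1.2614.
β = (βγ)/√(1+(βγ)²) = 1.2614/√2.59113 = 0.784.

0.784c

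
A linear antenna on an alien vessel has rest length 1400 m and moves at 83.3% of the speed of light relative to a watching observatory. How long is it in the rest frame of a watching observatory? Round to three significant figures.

β² = 0.693889, so γ = 1/√0.306111 = 1.8074.
Along the direction of motion the measured length is L₀/γ = 1400/1.8074 = 775 m.

775 m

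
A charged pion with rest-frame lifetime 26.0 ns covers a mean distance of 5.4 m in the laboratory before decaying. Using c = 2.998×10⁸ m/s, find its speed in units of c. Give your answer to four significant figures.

0.5695c

Let x = d/(cτ) = 5.400 m / (2.998×10⁸ m/s × 2.600×10^-8 s) = 0.69277. Since d = βγcτ, x = βγ = β/√(1−β²).
Solving: β² = x²/(1+x²) = 0.47993/1.47993 = 0.324292, so β = 0.5695.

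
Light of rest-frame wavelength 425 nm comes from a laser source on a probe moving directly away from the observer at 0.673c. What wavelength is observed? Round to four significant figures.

961.3 nm

Relativistic Doppler for wavelength: λ_obs = λ_src · √((1+β)/(1−β)).
With β = 0.673: factor = √(1.673/0.327) = 2.2619.
λ_obs = 425 × 2.2619 = 961.3 nm.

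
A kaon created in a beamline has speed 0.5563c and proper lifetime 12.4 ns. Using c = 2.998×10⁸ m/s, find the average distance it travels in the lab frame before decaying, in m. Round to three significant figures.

γ = 1/√(1 − β²) = 1/√(1 − 0.30946969) = 1/√0.69053031 = 1/0.830982 = 1.2034.
Lab-frame lifetime: Δt = γτ = 1.2034 × 12.4 ns = 14.922 ns.
Distance: d = vΔt = 0.5563 × 2.998×10⁸ m/s × 1.4922×10^-8 s = 2.49 m.

2.49 m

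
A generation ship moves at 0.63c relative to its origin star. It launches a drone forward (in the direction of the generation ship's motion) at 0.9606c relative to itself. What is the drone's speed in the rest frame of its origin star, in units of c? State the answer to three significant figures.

0.991c

Relativistic velocity addition: u = (u' + v)/(1 + u'v/c²), with u' = 0.9606c and v = 0.63c.
Numerator: 0.9606 + 0.63 = 1.5906. Denominator: 1 + (0.9606)(0.63) = 1.605178.
u = 1.5906/1.605178 = 0.99092, so the speed is 0.991c.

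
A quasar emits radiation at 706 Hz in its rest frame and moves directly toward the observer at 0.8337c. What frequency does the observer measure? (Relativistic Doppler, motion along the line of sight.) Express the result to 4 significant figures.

2344 Hz

Relativistic Doppler (source moving toward): f_obs = f_src · √((1+β)/(1−β)).
With β = 0.8337: factor = √(1.8337/0.1663) = 3.3206.
f_obs = 706 × 3.3206 = 2344 Hz.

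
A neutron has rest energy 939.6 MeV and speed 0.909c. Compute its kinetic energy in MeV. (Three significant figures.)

γ = 1/√(1 − β²) = 1/√(1 − 0.826281) = 1/√0.173719 = 1/0.416796 = 2.3993.
Kinetic energy: K = (γ − 1)mc² = (2.3993 − 1) × 939.6 MeV = 1.3993 × 939.6 = 1310 MeV.

1310 MeV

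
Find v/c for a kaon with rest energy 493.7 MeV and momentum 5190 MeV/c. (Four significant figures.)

βγ = pc/(mc²) = 5190/493.7 = 10.512.
Since γ² = 1 + (βγ)² = 111.502, γ = √111.502 = 10.5595, and β = (βγ)/γ = 10.512/10.5595 = 0.9955.

0.9955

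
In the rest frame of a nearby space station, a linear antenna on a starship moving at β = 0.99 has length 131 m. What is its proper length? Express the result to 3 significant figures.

γ = 1/√(1 − β²) = 1/√(1 − 0.9801) = 1/√0.0199 = 1/0.141067 = 7.0888.
Proper length: L₀ = γ·L = 7.0888 × 131 = 929 m.

929 m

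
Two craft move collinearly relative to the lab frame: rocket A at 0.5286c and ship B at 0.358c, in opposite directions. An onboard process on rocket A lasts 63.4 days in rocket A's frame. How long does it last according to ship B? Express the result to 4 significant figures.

95.13 days

The velocity of rocket A relative to ship B is (0.5286 + 0.358)c / (1 + 0.5286×0.358) = 0.74552c; relative speed 0.74552c.
At |u| = 0.74552c, γ = (1 − 0.5558)^(−1/2) = 1.5004.
The clock on rocket A records proper time, so ship B measures Δt = γΔτ = 1.5004 × 63.4 = 95.13 days.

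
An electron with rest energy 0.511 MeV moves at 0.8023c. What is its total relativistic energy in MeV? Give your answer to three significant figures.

γ = 1/√(1 − β²) = 1/√(1 − 0.64368529) = 1/√0.35631471 = 1/0.596921 = 1.6753.
Total energy: E = γmc² = 1.6753 × 0.511 MeV = 0.856 MeV.

0.856 MeV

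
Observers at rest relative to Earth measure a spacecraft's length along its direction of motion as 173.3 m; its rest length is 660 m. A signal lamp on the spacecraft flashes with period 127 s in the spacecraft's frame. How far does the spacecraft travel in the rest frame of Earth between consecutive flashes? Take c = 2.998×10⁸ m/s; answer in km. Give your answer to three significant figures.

1.40×10^8 km

γ = L₀/L = 660/173.3 = 3.80842.
β = √(1 − 1/γ²) = 0.96491. Lab-frame period = γτ = 3.80842×127 s = 483.67 s. Distance = βc × γτ = 0.96491 × 2.998×10⁸ m/s × 483.67 s = 1.3992×10^11 m = 1.40×10^8 km.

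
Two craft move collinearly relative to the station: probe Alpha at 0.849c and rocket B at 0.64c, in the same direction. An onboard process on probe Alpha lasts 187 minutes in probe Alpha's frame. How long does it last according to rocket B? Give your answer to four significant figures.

210.3 minutes

The velocity of probe Alpha relative to rocket B is (0.849 − 0.64)c / (1 − 0.849×0.64) = 0.45769c; relative speed 0.45769c.
γ for this relative speed: γ = 1/√(1 − 0.20948) = 1.1247.
Probe Alpha's interval is proper; time dilation gives Δt_B = γΔτ = 1.1247 × 187 minutes = 210.3 minutes.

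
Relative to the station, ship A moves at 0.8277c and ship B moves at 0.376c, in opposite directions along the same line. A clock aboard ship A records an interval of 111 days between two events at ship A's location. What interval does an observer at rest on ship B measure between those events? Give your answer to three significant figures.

280 days

Speed of ship A in ship B's frame: u = (v_A + v_B)/(1 + v_A v_B/c²) = (0.8277 + 0.376)/(1 + 0.8277×0.376) = 1.2037/1.3112152 = 0.918; |u| = 0.918c.
At |u| = 0.918c, γ = (1 − 0.842724)^(−1/2) = 2.5216.
Ship A's interval is proper; time dilation gives Δt_B = γΔτ = 2.5216 × 111 days = 280 days.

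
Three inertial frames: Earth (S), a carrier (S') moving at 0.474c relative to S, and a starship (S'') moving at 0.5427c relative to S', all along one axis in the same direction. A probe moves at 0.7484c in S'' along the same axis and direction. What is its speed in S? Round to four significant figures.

0.9700c

Compose velocities in two stages. Stage 1 (into S'): u₁ = (0.7484+0.5427)/(1+0.7484×0.5427) = 0.91818.
Stage 2 (into S): u = (0.91818+0.474)/(1+0.91818×0.474) = 0.97001, so the speed is 0.9700c.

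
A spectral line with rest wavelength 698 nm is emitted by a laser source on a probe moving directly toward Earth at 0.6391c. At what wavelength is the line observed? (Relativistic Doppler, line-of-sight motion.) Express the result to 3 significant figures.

328 nm

Relativistic Doppler for wavelength: λ_obs = λ_src · √((1−β)/(1+β)).
With β = 0.6391: factor = √(0.3609/1.6391) = 0.46924.
λ_obs = 698 × 0.46924 = 328 nm.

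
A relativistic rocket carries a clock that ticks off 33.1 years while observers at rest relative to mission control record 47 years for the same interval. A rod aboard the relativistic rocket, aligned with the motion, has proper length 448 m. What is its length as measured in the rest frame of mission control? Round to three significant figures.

316 m

From Δt = γΔτ: γ = 47/33.1 = 1.41994.
The rod contracts by the same γ: 448 m / 1.41994 = 316 m.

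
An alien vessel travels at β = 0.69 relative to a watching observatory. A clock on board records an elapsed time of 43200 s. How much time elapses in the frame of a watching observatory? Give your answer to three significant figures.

59700 s

γ = 1/√(1 − β²) = 1/√(1 − 0.4761) = 1/√0.5239 = 1/0.723809 = 1.3816.
The onboard clock measures proper time, so the interval in the rest frame of a watching observatory is dilated: Δt = γ·Δτ = 1.3816 × 43200 s = 59700 s.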